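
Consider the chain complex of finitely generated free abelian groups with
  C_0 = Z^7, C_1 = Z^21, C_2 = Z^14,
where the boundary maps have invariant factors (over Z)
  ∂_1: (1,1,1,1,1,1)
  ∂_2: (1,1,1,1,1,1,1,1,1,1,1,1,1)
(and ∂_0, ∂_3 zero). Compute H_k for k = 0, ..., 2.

H_0 = Z,  H_1 = Z^2,  H_2 = Z.

H_0: b_0 = 7 − 0 − 6 = 1; torsion from ∂_1 factors > 1: none. So H_0 = Z.
H_1: b_1 = 21 − 6 − 13 = 2; torsion from ∂_2 factors > 1: none. So H_1 = Z^2.
H_2: b_2 = 14 − 13 − 0 = 1; torsion from ∂_3 factors > 1: none. So H_2 = Z.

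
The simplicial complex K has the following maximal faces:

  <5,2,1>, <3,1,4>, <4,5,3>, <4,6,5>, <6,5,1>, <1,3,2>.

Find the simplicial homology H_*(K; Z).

H_0 ≅ Z,  H_1 ≅ Z,  H_2 = 0.

Order the vertices as 1 < 2 < 3 < 4 < 5 < 6. Listing each simplex with vertices in this order, K has dimension 2 with simplices:

  0-simplices (6): [1], [2], [3], [4], [5], [6]
  1-simplices (12): [1,2], [1,3], [1,4], [1,5], [1,6], [2,3], [2,5], [3,4], [3,5], [4,5], [4,6], [5,6]
  2-simplices (6): [1,2,3], [1,2,5], [1,3,4], [1,5,6], [3,4,5], [4,5,6]

giving chain groups C_0 ≅ Z^6, C_1 ≅ Z^12, C_2 ≅ Z^6.

Boundary ∂_1: C_1 → C_0 is given by ∂[p,q] = [q] − [p].
The resulting 6×12 matrix has rank 5, and its Smith normal form has invariant factors (1,1,1,1,1).

Boundary ∂_2: C_2 → C_1 maps a triangle to the signed sum of its edges. For instance
  ∂[4,5,6] = [5,6] − [4,6] + [4,5],
  ∂[3,4,5] = [4,5] − [3,5] + [3,4].
This gives a 12×6 integer matrix of rank 6; reducing to Smith normal form yields diagonal entries (1,1,1,1,1,1).

Now H_k = ker ∂_k / im ∂_{k+1}, so:

  H_0: rank C_0 − rank ∂_1 = 6 − 5 = 1, and the invariant factors of ∂_1 are all 1, so H_0 ≅ Z.
  H_1: rank ker ∂_1 − rank ∂_2 = (12 − 5) − 6 = 1, and the invariant factors of ∂_2 are all 1, so H_1 ≅ Z.
  H_2: rank ker ∂_2 − rank ∂_3 = (6 − 6) − 0 = 0, and there is no ∂_3, so H_2 ≅ 0.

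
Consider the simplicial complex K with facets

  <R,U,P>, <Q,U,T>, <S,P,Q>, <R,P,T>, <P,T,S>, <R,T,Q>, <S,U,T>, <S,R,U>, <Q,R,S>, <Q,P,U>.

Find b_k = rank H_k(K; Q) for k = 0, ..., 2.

b_0 = 1, b_1 = 0, b_2 = 0.

We work with the vertex ordering P < Q < R < S < T < U. The simplices of K, each written with vertices in increasing order, are:

  0-simplices (6): P, Q, R, S, T, U
  1-simplices (15): PQ, PR, PS, PT, PU, QR, QS, QT, QU, RS, RT, RU, ST, SU, TU
  2-simplices (10): PQS, PQU, PRT, PRU, PST, QRS, QRT, QTU, RSU, STU

giving chain groups C_0 ≅ Z^6, C_1 ≅ Z^15, C_2 ≅ Z^10.

The boundary map ∂_1: C_1 → C_0 sends each edge [p,q] (with p < q) to q − p. For instance
  ∂RS = S − R.
The resulting 6×15 matrix has rank 5, and its Smith normal form has invariant factors (1,1,1,1,1).

∂_2: C_2 → C_1 sends each 2-simplex [p,q,r] to [q,r] − [p,r] + [p,q]. For instance
  ∂STU = TU − SU + ST,
  ∂QTU = TU − QU + QT.
As a 15×10 matrix over Z this has rank 10, with invariant factors (1,1,1,1,1,1,1,1,1,2).

Computing H_k = (kernel of ∂_k) / (image of ∂_{k+1}):

  H_0: rank C_0 − rank ∂_1 = 6 − 5 = 1, and the invariant factors of ∂_1 are all 1, so H_0 = Z.
  H_1: rank ker ∂_1 − rank ∂_2 = (15 − 5) − 10 = 0, and ∂_2 has invariant factor 2 > 1, so H_1 = Z/2Z.
  H_2: rank ker ∂_2 − rank ∂_3 = (10 − 10) − 0 = 0, and there is no ∂_3, so H_2 = 0.

(K is a triangulation of the real projective plane RP^2.)

Hence the Betti numbers are b_0 = 1, b_1 = 0, b_2 = 0.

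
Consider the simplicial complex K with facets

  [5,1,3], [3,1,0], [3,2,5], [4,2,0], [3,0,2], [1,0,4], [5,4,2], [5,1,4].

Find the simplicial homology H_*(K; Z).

H_0 = Z,  H_1 = 0,  H_2 = Z.

Take the total order 0 < 1 < 2 < 3 < 4 < 5 on the vertex set. Then K (dimension 2) consists of the simplices:

  0-simplices (6): [0], [1], [2], [3], [4], [5]
  1-simplices (12): [0,1], [0,2], [0,3], [0,4], [1,3], [1,4], [1,5], [2,3], [2,4], [2,5], [3,5], [4,5]
  2-simplices (8): [0,1,3], [0,1,4], [0,2,3], [0,2,4], [1,3,5], [1,4,5], [2,3,5], [2,4,5]

so the chain groups are C_0 ≅ Z^6, C_1 ≅ Z^12, C_2 ≅ Z^8.

Boundary ∂_1: C_1 → C_0 sends each edge [p,q] (with p < q) to q − p. For instance
  ∂[2,5] = [5] − [2].
As a 6×12 matrix over Z this has rank 5, with invariant factors (1,1,1,1,1).

The boundary map ∂_2: C_2 → C_1 acts by ∂[p,q,r] = [q,r] − [p,r] + [p,q]. For instance
  ∂[2,3,5] = [3,5] − [2,5] + [2,3],
  ∂[0,2,4] = [2,4] − [0,4] + [0,2].
The 12×8 boundary matrix has rank 7 and Smith normal form diag(1,1,1,1,1,1,1).

Now H_k = ker ∂_k / im ∂_{k+1}, so:

  H_0: rank C_0 − rank ∂_1 = 6 − 5 = 1, and the invariant factors of ∂_1 are all 1, so H_0 = Z.
  H_1: rank ker ∂_1 − rank ∂_2 = (12 − 5) − 7 = 0, and the invariant factors of ∂_2 are all 1, so H_1 = 0.
  H_2: rank ker ∂_2 − rank ∂_3 = (8 − 7) − 0 = 1, and there is no ∂_3, so H_2 = Z.

As a check, the Euler characteristic is 6 − 12 + 8 = 2, which agrees with 1 − 0 + 1 = 2.
(K is a triangulation of the 2-sphere S^2.)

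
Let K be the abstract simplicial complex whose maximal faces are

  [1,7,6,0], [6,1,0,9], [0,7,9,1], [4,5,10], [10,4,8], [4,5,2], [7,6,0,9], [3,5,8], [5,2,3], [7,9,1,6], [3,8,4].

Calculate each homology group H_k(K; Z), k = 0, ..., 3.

We work with the vertex ordering 0 < 1 < 2 < 3 < 4 < 5 < 6 < 7 < 8 < 9 < 10. The simplices of K, each written with vertices in increasing order, are:

  0-simplices (11): [0], [1], [2], [3], [4], [5], [6], [7], [8], [9], [10]
  1-simplices (22): [0,1], [0,6], [0,7], [0,9], [1,6], [1,7], [1,9], [2,3], [2,4], [2,5], [3,4], [3,5], [3,8], [4,5], [4,8], [4,10], [5,8], [5,10], [6,7], [6,9], [7,9], [8,10]
  2-simplices (16): [0,1,6], [0,1,7], [0,1,9], [0,6,7], [0,6,9], [0,7,9], [1,6,7], [1,6,9], [1,7,9], [2,3,5], [2,4,5], [3,4,8], [3,5,8], [4,5,10], [4,8,10], [6,7,9]
  3-simplices (5): [0,1,6,7], [0,1,6,9], [0,1,7,9], [0,6,7,9], [1,6,7,9]

so the chain groups are C_0 ≅ Z^11, C_1 ≅ Z^22, C_2 ≅ Z^16, C_3 ≅ Z^5.

The boundary map ∂_1: C_1 → C_0 maps an edge to its endpoints' difference, ∂[p,q] = q − p. For instance
  ∂[6,7] = [7] − [6].
This gives a 11×22 integer matrix of rank 9; reducing to Smith normal form yields diagonal entries (1,1,1,1,1,1,1,1,1).

∂_2: C_2 → C_1 acts by ∂[p,q,r] = [q,r] − [p,r] + [p,q]. For instance
  ∂[1,6,7] = [6,7] − [1,7] + [1,6],
  ∂[2,3,5] = [3,5] − [2,5] + [2,3].
The resulting 22×16 matrix has rank 12, and its Smith normal form has invariant factors (1,1,1,1,1,1,1,1,1,1,1,1).

Boundary ∂_3: C_3 → C_2 sends each 3-simplex σ to the alternating sum Σ_i (−1)^i (σ with its i-th vertex removed). For instance
  ∂[0,1,7,9] = [1,7,9] − [0,7,9] + [0,1,9] − [0,1,7],
  ∂[0,1,6,7] = [1,6,7] − [0,6,7] + [0,1,7] − [0,1,6].
This gives a 16×5 integer matrix of rank 4; reducing to Smith normal form yields diagonal entries (1,1,1,1).

Reading off H_k = ker ∂_k / im ∂_{k+1}:

  H_0: rank C_0 − rank ∂_1 = 11 − 9 = 2, and the invariant factors of ∂_1 are all 1, so H_0 ≅ Z^2.
  H_1: rank ker ∂_1 − rank ∂_2 = (22 − 9) − 12 = 1, and the invariant factors of ∂_2 are all 1, so H_1 ≅ Z.
  H_2: rank ker ∂_2 − rank ∂_3 = (16 − 12) − 4 = 0, and the invariant factors of ∂_3 are all 1, so H_2 ≅ 0.
  H_3: rank ker ∂_3 − rank ∂_4 = (5 − 4) − 0 = 1, and there is no ∂_4, so H_3 ≅ Z.

H_0 = Z^2,  H_1 = Z,  H_2 = 0,  H_3 = Z.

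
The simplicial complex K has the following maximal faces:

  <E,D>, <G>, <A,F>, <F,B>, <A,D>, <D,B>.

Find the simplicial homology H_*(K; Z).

H_0 ≅ Z^2,  H_1 ≅ Z.

Fix the vertex order A < B < D < E < F < G and write every simplex with vertices in increasing order. Then dim K = 1 and the simplices of K are:

  0-simplices (6): A, B, D, E, F, G
  1-simplices (5): AD, AF, BD, BF, DE

giving chain groups C_0 ≅ Z^6, C_1 ≅ Z^5.

The boundary map ∂_1: C_1 → C_0 maps an edge to its endpoints' difference, ∂[p,q] = q − p. For instance
  ∂BD = D − B.
The 6×5 boundary matrix has rank 4 and Smith normal form diag(1,1,1,1).

Computing H_k = (kernel of ∂_k) / (image of ∂_{k+1}):

  H_0: rank C_0 − rank ∂_1 = 6 − 4 = 2, and the invariant factors of ∂_1 are all 1, so H_0 ≅ Z^2.
  H_1: rank ker ∂_1 − rank ∂_2 = (5 − 4) − 0 = 1, and there is no ∂_2, so H_1 ≅ Z.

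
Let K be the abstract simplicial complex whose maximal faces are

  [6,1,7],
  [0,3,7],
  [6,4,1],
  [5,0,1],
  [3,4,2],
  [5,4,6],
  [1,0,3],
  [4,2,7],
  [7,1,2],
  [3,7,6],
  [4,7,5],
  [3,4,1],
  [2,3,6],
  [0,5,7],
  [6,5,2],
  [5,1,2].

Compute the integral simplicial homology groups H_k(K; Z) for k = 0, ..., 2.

K has 8 vertices, 24 edges, 16 triangles.
rank ∂_0 = 0, rank ∂_1 = 7 ⇒ b_0 = 8 − 0 − 7 = 1; all invariant factors of ∂_1 are 1 so no torsion. So H_0 ≅ Z.
rank ∂_1 = 7, rank ∂_2 = 15 ⇒ b_1 = 24 − 7 − 15 = 2; all invariant factors of ∂_2 are 1 so no torsion. So H_1 ≅ Z^2.
rank ∂_2 = 15, rank ∂_3 = 0 ⇒ b_2 = 16 − 15 − 0 = 1. So H_2 ≅ Z.

H_0 = Z,  H_1 = Z^2,  H_2 = Z.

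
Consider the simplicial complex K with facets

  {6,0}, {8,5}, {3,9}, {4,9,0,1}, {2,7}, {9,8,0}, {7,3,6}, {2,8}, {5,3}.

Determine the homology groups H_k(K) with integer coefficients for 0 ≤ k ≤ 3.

Order the vertices as 0 < 1 < 2 < 3 < 4 < 5 < 6 < 7 < 8 < 9. Listing each simplex with vertices in this order, K has dimension 3 with simplices:

  0-simplices (10): [0], [1], [2], [3], [4], [5], [6], [7], [8], [9]
  1-simplices (17): [0,1], [0,4], [0,6], [0,8], [0,9], [1,4], [1,9], [2,7], [2,8], [3,5], [3,6], [3,7], [3,9], [4,9], [5,8], [6,7], [8,9]
  2-simplices (6): [0,1,4], [0,1,9], [0,4,9], [0,8,9], [1,4,9], [3,6,7]
  3-simplices (1): [0,1,4,9]

Hence C_0 ≅ Z^10, C_1 ≅ Z^17, C_2 ≅ Z^6, C_3 ≅ Z^1.

∂_1: C_1 → C_0 sends each edge [p,q] (with p < q) to q − p. For instance
  ∂[8,9] = [9] − [8].
The resulting 10×17 matrix has rank 9, and its Smith normal form has invariant factors (1,1,1,1,1,1,1,1,1).

Boundary ∂_2: C_2 → C_1 acts by ∂[p,q,r] = [q,r] − [p,r] + [p,q]. For instance
  ∂[0,8,9] = [8,9] − [0,9] + [0,8],
  ∂[3,6,7] = [6,7] − [3,7] + [3,6].
The resulting 17×6 matrix has rank 5, and its Smith normal form has invariant factors (1,1,1,1,1).

Boundary ∂_3: C_3 → C_2 sends each 3-simplex σ to the alternating sum Σ_i (−1)^i (σ with its i-th vertex removed). For instance
  ∂[0,1,4,9] = [1,4,9] − [0,4,9] + [0,1,9] − [0,1,4].
This gives a 6×1 integer matrix of rank 1; reducing to Smith normal form yields diagonal entries (1).

From H_k ≅ ker(∂_k) / im(∂_{k+1}) we obtain:

  H_0: rank C_0 − rank ∂_1 = 10 − 9 = 1, and the invariant factors of ∂_1 are all 1, so H_0 ≅ Z.
  H_1: rank ker ∂_1 − rank ∂_2 = (17 − 9) − 5 = 3, and the invariant factors of ∂_2 are all 1, so H_1 ≅ Z^3.
  H_2: rank ker ∂_2 − rank ∂_3 = (6 − 5) − 1 = 0, and the invariant factors of ∂_3 are all 1, so H_2 ≅ 0.
  H_3: rank ker ∂_3 − rank ∂_4 = (1 − 1) − 0 = 0, and there is no ∂_4, so H_3 ≅ 0.

H_0 ≅ Z,  H_1 ≅ Z^3,  H_2 = 0,  H_3 = 0.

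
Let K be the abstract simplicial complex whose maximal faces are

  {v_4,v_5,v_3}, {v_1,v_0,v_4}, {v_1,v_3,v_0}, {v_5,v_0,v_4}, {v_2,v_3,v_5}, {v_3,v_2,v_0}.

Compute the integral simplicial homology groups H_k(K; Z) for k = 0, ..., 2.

H_0 ≅ Z,  H_1 ≅ Z,  H_2 = 0.

Order the vertices as v_0 < v_1 < v_2 < v_3 < v_4 < v_5. Listing each simplex with vertices in this order, K has dimension 2 with simplices:

  0-simplices (6): [v_0], [v_1], [v_2], [v_3], [v_4], [v_5]
  1-simplices (12): [v_0,v_1], [v_0,v_2], [v_0,v_3], [v_0,v_4], [v_0,v_5], [v_1,v_3], [v_1,v_4], [v_2,v_3], [v_2,v_5], [v_3,v_4], [v_3,v_5], [v_4,v_5]
  2-simplices (6): [v_0,v_1,v_3], [v_0,v_1,v_4], [v_0,v_2,v_3], [v_0,v_4,v_5], [v_2,v_3,v_5], [v_3,v_4,v_5]

so the chain groups are C_0 ≅ Z^6, C_1 ≅ Z^12, C_2 ≅ Z^6.

The boundary map ∂_1: C_1 → C_0 maps an edge to its endpoints' difference, ∂[p,q] = q − p.
This gives a 6×12 integer matrix of rank 5; reducing to Smith normal form yields diagonal entries (1,1,1,1,1).

∂_2: C_2 → C_1 maps a triangle to the signed sum of its edges. For instance
  ∂[v_0,v_1,v_4] = [v_1,v_4] − [v_0,v_4] + [v_0,v_1],
  ∂[v_2,v_3,v_5] = [v_3,v_5] − [v_2,v_5] + [v_2,v_3].
As a 12×6 matrix over Z this has rank 6, with invariant factors (1,1,1,1,1,1).

Computing H_k = (kernel of ∂_k) / (image of ∂_{k+1}):

  H_0: rank C_0 − rank ∂_1 = 6 − 5 = 1, and the invariant factors of ∂_1 are all 1, so H_0 = Z.
  H_1: rank ker ∂_1 − rank ∂_2 = (12 − 5) − 6 = 1, and the invariant factors of ∂_2 are all 1, so H_1 = Z.
  H_2: rank ker ∂_2 − rank ∂_3 = (6 − 6) − 0 = 0, and there is no ∂_3, so H_2 = 0.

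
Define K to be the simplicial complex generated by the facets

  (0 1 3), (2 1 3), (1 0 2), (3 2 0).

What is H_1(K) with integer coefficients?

H_1 ≅ 0.

Order the vertices as 0 < 1 < 2 < 3. Listing each simplex with vertices in this order, K has dimension 2 with simplices:

  0-simplices (4): [0], [1], [2], [3]
  1-simplices (6): [0,1], [0,2], [0,3], [1,2], [1,3], [2,3]
  2-simplices (4): [0,1,2], [0,1,3], [0,2,3], [1,2,3]

so the chain groups are C_0 ≅ Z^4, C_1 ≅ Z^6, C_2 ≅ Z^4.

The boundary map ∂_1: C_1 → C_0 is given by ∂[p,q] = [q] − [p]. For instance
  ∂[1,2] = [2] − [1].
The resulting 4×6 matrix has rank 3, and its Smith normal form has invariant factors (1,1,1).

Boundary ∂_2: C_2 → C_1 maps a triangle to the signed sum of its edges. For instance
  ∂[0,2,3] = [2,3] − [0,3] + [0,2],
  ∂[0,1,2] = [1,2] − [0,2] + [0,1].
The 6×4 boundary matrix has rank 3 and Smith normal form diag(1,1,1).

Reading off H_k = ker ∂_k / im ∂_{k+1}:

  H_1: rank ker ∂_1 − rank ∂_2 = (6 − 3) − 3 = 0, and the invariant factors of ∂_2 are all 1, so H_1 ≅ 0.

(K is a triangulation of the 2-sphere S^2.)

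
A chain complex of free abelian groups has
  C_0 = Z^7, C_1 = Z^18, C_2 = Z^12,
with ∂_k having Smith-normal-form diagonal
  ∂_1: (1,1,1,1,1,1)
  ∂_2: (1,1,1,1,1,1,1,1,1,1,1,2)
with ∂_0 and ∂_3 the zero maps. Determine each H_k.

H_0: b_0 = 7 − 0 − 6 = 1; torsion from ∂_1 factors > 1: none. So H_0 ≅ Z.
H_1: b_1 = 18 − 6 − 12 = 0; torsion from ∂_2 factors > 1: [2]. So H_1 ≅ Z/2Z.
H_2: b_2 = 12 − 12 − 0 = 0; torsion from ∂_3 factors > 1: none. So H_2 ≅ 0.

H_0 ≅ Z,  H_1 ≅ Z/2Z,  H_2 = 0.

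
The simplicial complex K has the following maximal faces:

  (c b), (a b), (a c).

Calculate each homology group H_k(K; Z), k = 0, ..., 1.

H_0 ≅ Z,  H_1 ≅ Z.

Fix the vertex order a < b < c and write every simplex with vertices in increasing order. Then dim K = 1 and the simplices of K are:

  0-simplices (3): a, b, c
  1-simplices (3): ab, ac, bc

so the chain groups are C_0 ≅ Z^3, C_1 ≅ Z^3.

∂_1: C_1 → C_0 maps an edge to its endpoints' difference, ∂[p,q] = q − p. For instance
  ∂ab = b − a.
The 3×3 boundary matrix has rank 2 and Smith normal form diag(1,1).

Reading off H_k = ker ∂_k / im ∂_{k+1}:

  H_0: rank C_0 − rank ∂_1 = 3 − 2 = 1, and the invariant factors of ∂_1 are all 1, so H_0 ≅ Z.
  H_1: rank ker ∂_1 − rank ∂_2 = (3 − 2) − 0 = 1, and there is no ∂_2, so H_1 ≅ Z.

As a check, the Euler characteristic is 3 − 3 = 0, which agrees with 1 − 1 = 0.
(K is a triangulation of the circle S^1.)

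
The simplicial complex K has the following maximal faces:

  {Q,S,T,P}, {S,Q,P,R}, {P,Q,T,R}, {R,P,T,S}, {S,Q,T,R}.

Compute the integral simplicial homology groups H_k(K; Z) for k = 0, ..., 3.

H_0 = Z,  H_1 = 0,  H_2 = 0,  H_3 = Z.

K has 5 vertices, 10 edges, 10 triangles, 5 3-simplices.
rank ∂_0 = 0, rank ∂_1 = 4 ⇒ b_0 = 5 − 0 − 4 = 1; all invariant factors of ∂_1 are 1 so no torsion. So H_0 = Z.
rank ∂_1 = 4, rank ∂_2 = 6 ⇒ b_1 = 10 − 4 − 6 = 0; all invariant factors of ∂_2 are 1 so no torsion. So H_1 = 0.
rank ∂_2 = 6, rank ∂_3 = 4 ⇒ b_2 = 10 − 6 − 4 = 0; all invariant factors of ∂_3 are 1 so no torsion. So H_2 = 0.
rank ∂_3 = 4, rank ∂_4 = 0 ⇒ b_3 = 5 − 4 − 0 = 1. So H_3 = Z.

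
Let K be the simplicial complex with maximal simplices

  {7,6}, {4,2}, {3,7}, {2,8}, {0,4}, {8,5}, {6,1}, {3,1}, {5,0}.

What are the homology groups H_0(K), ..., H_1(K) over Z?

H_0 = Z^2,  H_1 = Z^2.

Take the total order 0 < 1 < 2 < 3 < 4 < 5 < 6 < 7 < 8 on the vertex set. Then K (dimension 1) consists of the simplices:

  0-simplices (9): [0], [1], [2], [3], [4], [5], [6], [7], [8]
  1-simplices (9): [0,4], [0,5], [1,3], [1,6], [2,4], [2,8], [3,7], [5,8], [6,7]

giving chain groups C_0 ≅ Z^9, C_1 ≅ Z^9.

∂_1: C_1 → C_0 is given by ∂[p,q] = [q] − [p]. For instance
  ∂[1,6] = [6] − [1].
The 9×9 boundary matrix has rank 7 and Smith normal form diag(1,1,1,1,1,1,1).

Computing H_k = (kernel of ∂_k) / (image of ∂_{k+1}):

  H_0: rank C_0 − rank ∂_1 = 9 − 7 = 2, and the invariant factors of ∂_1 are all 1, so H_0 = Z^2.
  H_1: rank ker ∂_1 − rank ∂_2 = (9 − 7) − 0 = 2, and there is no ∂_2, so H_1 = Z^2.

As a check, the Euler characteristic is 9 − 9 = 0, which agrees with 2 − 2 = 0.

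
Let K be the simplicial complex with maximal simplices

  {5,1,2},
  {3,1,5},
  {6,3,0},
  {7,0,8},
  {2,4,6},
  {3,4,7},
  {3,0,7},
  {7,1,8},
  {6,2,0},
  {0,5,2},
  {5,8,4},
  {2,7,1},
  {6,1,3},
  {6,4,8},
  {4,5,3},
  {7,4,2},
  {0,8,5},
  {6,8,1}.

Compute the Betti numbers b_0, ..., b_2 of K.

K has 9 vertices, 27 edges, 18 triangles.
rank ∂_0 = 0, rank ∂_1 = 8 ⇒ b_0 = 9 − 0 − 8 = 1; all invariant factors of ∂_1 are 1 so no torsion. So H_0 = Z.
rank ∂_1 = 8, rank ∂_2 = 17 ⇒ b_1 = 27 − 8 − 17 = 2; all invariant factors of ∂_2 are 1 so no torsion. So H_1 = Z^2.
rank ∂_2 = 17, rank ∂_3 = 0 ⇒ b_2 = 18 − 17 − 0 = 1. So H_2 = Z.

b_0 = 1, b_1 = 2, b_2 = 1.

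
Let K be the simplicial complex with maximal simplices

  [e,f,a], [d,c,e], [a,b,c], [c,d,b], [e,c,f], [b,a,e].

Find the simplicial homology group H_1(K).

H_1 ≅ Z.

K has 6 vertices, 12 edges, 6 triangles.
rank ∂_1 = 5, rank ∂_2 = 6 ⇒ b_1 = 12 − 5 − 6 = 1; all invariant factors of ∂_2 are 1 so no torsion. So H_1 = Z.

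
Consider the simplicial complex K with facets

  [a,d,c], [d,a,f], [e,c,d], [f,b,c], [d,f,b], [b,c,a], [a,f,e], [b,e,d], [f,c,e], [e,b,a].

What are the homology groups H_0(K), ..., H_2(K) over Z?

Order the vertices as a < b < c < d < e < f. Listing each simplex with vertices in this order, K has dimension 2 with simplices:

  0-simplices (6): a, b, c, d, e, f
  1-simplices (15): ab, ac, ad, ae, af, bc, bd, be, bf, cd, ce, cf, de, df, ef
  2-simplices (10): abc, abe, acd, adf, aef, bcf, bde, bdf, cde, cef

so the chain groups are C_0 ≅ Z^6, C_1 ≅ Z^15, C_2 ≅ Z^10.

∂_1: C_1 → C_0 sends each edge [p,q] (with p < q) to q − p.
As a 6×15 matrix over Z this has rank 5, with invariant factors (1,1,1,1,1).

Boundary ∂_2: C_2 → C_1 acts by ∂[p,q,r] = [q,r] − [p,r] + [p,q]. For instance
  ∂acd = cd − ad + ac,
  ∂bdf = df − bf + bd.
As a 15×10 matrix over Z this has rank 10, with invariant factors (1,1,1,1,1,1,1,1,1,2).

Computing H_k = (kernel of ∂_k) / (image of ∂_{k+1}):

  H_0: rank C_0 − rank ∂_1 = 6 − 5 = 1, and the invariant factors of ∂_1 are all 1, so H_0 = Z.
  H_1: rank ker ∂_1 − rank ∂_2 = (15 − 5) − 10 = 0, and ∂_2 has invariant factor 2 > 1, so H_1 = Z/2.
  H_2: rank ker ∂_2 − rank ∂_3 = (10 − 10) − 0 = 0, and there is no ∂_3, so H_2 = 0.

H_0 = Z,  H_1 = Z/2,  H_2 = 0.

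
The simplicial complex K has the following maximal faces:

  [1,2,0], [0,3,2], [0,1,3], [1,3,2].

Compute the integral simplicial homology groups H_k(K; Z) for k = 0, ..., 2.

Fix the vertex order 0 < 1 < 2 < 3 and write every simplex with vertices in increasing order. Then dim K = 2 and the simplices of K are:

  0-simplices (4): [0], [1], [2], [3]
  1-simplices (6): [0,1], [0,2], [0,3], [1,2], [1,3], [2,3]
  2-simplices (4): [0,1,2], [0,1,3], [0,2,3], [1,2,3]

so the chain groups are C_0 ≅ Z^4, C_1 ≅ Z^6, C_2 ≅ Z^4.

The boundary map ∂_1: C_1 → C_0 maps an edge to its endpoints' difference, ∂[p,q] = q − p. For instance
  ∂[1,3] = [3] − [1].
This gives a 4×6 integer matrix of rank 3; reducing to Smith normal form yields diagonal entries (1,1,1).

∂_2: C_2 → C_1 acts by ∂[p,q,r] = [q,r] − [p,r] + [p,q]. For instance
  ∂[1,2,3] = [2,3] − [1,3] + [1,2],
  ∂[0,1,3] = [1,3] − [0,3] + [0,1].
This gives a 6×4 integer matrix of rank 3; reducing to Smith normal form yields diagonal entries (1,1,1).

From H_k ≅ ker(∂_k) / im(∂_{k+1}) we obtain:

  H_0: rank C_0 − rank ∂_1 = 4 − 3 = 1, and the invariant factors of ∂_1 are all 1, so H_0 = Z.
  H_1: rank ker ∂_1 − rank ∂_2 = (6 − 3) − 3 = 0, and the invariant factors of ∂_2 are all 1, so H_1 = 0.
  H_2: rank ker ∂_2 − rank ∂_3 = (4 − 3) − 0 = 1, and there is no ∂_3, so H_2 = Z.

As a check, the Euler characteristic is 4 − 6 + 4 = 2, which agrees with 1 − 0 + 1 = 2.

H_0 = Z,  H_1 = 0,  H_2 = Z.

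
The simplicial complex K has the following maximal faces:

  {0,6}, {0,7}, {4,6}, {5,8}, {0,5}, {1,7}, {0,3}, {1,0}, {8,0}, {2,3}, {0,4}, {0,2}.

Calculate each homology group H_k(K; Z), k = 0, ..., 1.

Fix the vertex order 0 < 1 < 2 < 3 < 4 < 5 < 6 < 7 < 8 and write every simplex with vertices in increasing order. Then dim K = 1 and the simplices of K are:

  0-simplices (9): [0], [1], [2], [3], [4], [5], [6], [7], [8]
  1-simplices (12): [0,1], [0,2], [0,3], [0,4], [0,5], [0,6], [0,7], [0,8], [1,7], [2,3], [4,6], [5,8]

so the chain groups are C_0 ≅ Z^9, C_1 ≅ Z^12.

Boundary ∂_1: C_1 → C_0 sends each edge [p,q] (with p < q) to q − p. For instance
  ∂[0,1] = [1] − [0].
The resulting 9×12 matrix has rank 8, and its Smith normal form has invariant factors (1,1,1,1,1,1,1,1).

Reading off H_k = ker ∂_k / im ∂_{k+1}:

  H_0: rank C_0 − rank ∂_1 = 9 − 8 = 1, and the invariant factors of ∂_1 are all 1, so H_0 ≅ Z.
  H_1: rank ker ∂_1 − rank ∂_2 = (12 − 8) − 0 = 4, and there is no ∂_2, so H_1 ≅ Z^4.

As a check, the Euler characteristic is 9 − 12 = -3, which agrees with 1 − 4 = -3.
(K is a triangulation of a wedge of 4 circles.)

H_0 = Z,  H_1 = Z^4.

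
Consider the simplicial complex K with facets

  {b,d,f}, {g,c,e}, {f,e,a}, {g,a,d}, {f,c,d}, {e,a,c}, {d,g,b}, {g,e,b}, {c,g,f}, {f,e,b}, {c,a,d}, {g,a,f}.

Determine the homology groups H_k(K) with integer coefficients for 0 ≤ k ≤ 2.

H_0 = Z,  H_1 = Z/2,  H_2 = 0.

We work with the vertex ordering a < b < c < d < e < f < g. The simplices of K, each written with vertices in increasing order, are:

  0-simplices (7): a, b, c, d, e, f, g
  1-simplices (18): ac, ad, ae, af, ag, bd, be, bf, bg, cd, ce, cf, cg, df, dg, ef, eg, fg
  2-simplices (12): acd, ace, adg, aef, afg, bdf, bdg, bef, beg, cdf, ceg, cfg

Hence C_0 ≅ Z^7, C_1 ≅ Z^18, C_2 ≅ Z^12.

The boundary map ∂_1: C_1 → C_0 sends each edge [p,q] (with p < q) to q − p. For instance
  ∂bd = d − b.
The resulting 7×18 matrix has rank 6, and its Smith normal form has invariant factors (1,1,1,1,1,1).

The boundary map ∂_2: C_2 → C_1 sends each 2-simplex [p,q,r] to [q,r] − [p,r] + [p,q]. For instance
  ∂aef = ef − af + ae,
  ∂ace = ce − ae + ac.
As a 18×12 matrix over Z this has rank 12, with invariant factors (1,1,1,1,1,1,1,1,1,1,1,2).

From H_k ≅ ker(∂_k) / im(∂_{k+1}) we obtain:

  H_0: rank C_0 − rank ∂_1 = 7 − 6 = 1, and the invariant factors of ∂_1 are all 1, so H_0 = Z.
  H_1: rank ker ∂_1 − rank ∂_2 = (18 − 6) − 12 = 0, and ∂_2 has invariant factor 2 > 1, so H_1 = Z/2.
  H_2: rank ker ∂_2 − rank ∂_3 = (12 − 12) − 0 = 0, and there is no ∂_3, so H_2 = 0.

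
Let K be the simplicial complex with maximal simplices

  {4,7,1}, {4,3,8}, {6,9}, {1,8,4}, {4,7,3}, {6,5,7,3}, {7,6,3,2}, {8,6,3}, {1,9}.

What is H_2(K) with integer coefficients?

Fix the vertex order 1 < 2 < 3 < 4 < 5 < 6 < 7 < 8 < 9 and write every simplex with vertices in increasing order. Then dim K = 3 and the simplices of K are:

  0-simplices (9): [1], [2], [3], [4], [5], [6], [7], [8], [9]
  1-simplices (19): [1,4], [1,7], [1,8], [1,9], [2,3], [2,6], [2,7], [3,4], [3,5], [3,6], [3,7], [3,8], [4,7], [4,8], [5,6], [5,7], [6,7], [6,8], [6,9]
  2-simplices (12): [1,4,7], [1,4,8], [2,3,6], [2,3,7], [2,6,7], [3,4,7], [3,4,8], [3,5,6], [3,5,7], [3,6,7], [3,6,8], [5,6,7]
  3-simplices (2): [2,3,6,7], [3,5,6,7]

so the chain groups are C_0 ≅ Z^9, C_1 ≅ Z^19, C_2 ≅ Z^12, C_3 ≅ Z^2.

The boundary map ∂_1: C_1 → C_0 sends each edge [p,q] (with p < q) to q − p.
The 9×19 boundary matrix has rank 8 and Smith normal form diag(1,1,1,1,1,1,1,1).

Boundary ∂_2: C_2 → C_1 acts by ∂[p,q,r] = [q,r] − [p,r] + [p,q]. For instance
  ∂[2,6,7] = [6,7] − [2,7] + [2,6],
  ∂[5,6,7] = [6,7] − [5,7] + [5,6].
This gives a 19×12 integer matrix of rank 10; reducing to Smith normal form yields diagonal entries (1,1,1,1,1,1,1,1,1,1).

The boundary map ∂_3: C_3 → C_2 sends each 3-simplex σ to the alternating sum Σ_i (−1)^i (σ with its i-th vertex removed). For instance
  ∂[2,3,6,7] = [3,6,7] − [2,6,7] + [2,3,7] − [2,3,6],
  ∂[3,5,6,7] = [5,6,7] − [3,6,7] + [3,5,7] − [3,5,6].
The resulting 12×2 matrix has rank 2, and its Smith normal form has invariant factors (1,1).

Computing H_k = (kernel of ∂_k) / (image of ∂_{k+1}):

  H_2: rank ker ∂_2 − rank ∂_3 = (12 − 10) − 2 = 0, and the invariant factors of ∂_3 are all 1, so H_2 ≅ 0.

H_2 ≅ 0.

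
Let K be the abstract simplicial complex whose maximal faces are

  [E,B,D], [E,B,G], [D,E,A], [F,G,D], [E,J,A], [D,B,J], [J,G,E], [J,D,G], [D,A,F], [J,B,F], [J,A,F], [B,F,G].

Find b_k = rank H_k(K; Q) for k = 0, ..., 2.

b_0 = 1, b_1 = 0, b_2 = 0.

K has 7 vertices, 18 edges, 12 triangles.
rank ∂_0 = 0, rank ∂_1 = 6 ⇒ b_0 = 7 − 0 − 6 = 1; all invariant factors of ∂_1 are 1 so no torsion. So H_0 = Z.
rank ∂_1 = 6, rank ∂_2 = 12 ⇒ b_1 = 18 − 6 − 12 = 0; ∂_2 has invariant factor(s) [2] giving torsion. So H_1 = Z/2.
rank ∂_2 = 12, rank ∂_3 = 0 ⇒ b_2 = 12 − 12 − 0 = 0. So H_2 = 0.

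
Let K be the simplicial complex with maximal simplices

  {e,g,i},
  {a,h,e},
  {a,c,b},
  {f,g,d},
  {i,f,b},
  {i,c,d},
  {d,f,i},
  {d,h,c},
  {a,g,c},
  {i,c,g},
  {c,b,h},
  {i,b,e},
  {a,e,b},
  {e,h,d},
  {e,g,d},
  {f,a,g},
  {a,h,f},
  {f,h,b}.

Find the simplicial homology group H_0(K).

We work with the vertex ordering a < b < c < d < e < f < g < h < i. The simplices of K, each written with vertices in increasing order, are:

  0-simplices (9): a, b, c, d, e, f, g, h, i
  1-simplices (27): ab, ac, ae, af, ag, ah, bc, be, bf, bh, bi, cd, cg, ch, ci, de, df, dg, dh, di, eg, eh, ei, fg, fh, fi, gi
  2-simplices (18): abc, abe, acg, aeh, afg, afh, bch, bei, bfh, bfi, cdh, cdi, cgi, deg, deh, dfg, dfi, egi

Hence C_0 ≅ Z^9, C_1 ≅ Z^27, C_2 ≅ Z^18.

∂_1: C_1 → C_0 is given by ∂[p,q] = [q] − [p]. For instance
  ∂be = e − b.
As a 9×27 matrix over Z this has rank 8, with invariant factors (1,1,1,1,1,1,1,1).

The boundary map ∂_2: C_2 → C_1 maps a triangle to the signed sum of its edges. For instance
  ∂acg = cg − ag + ac,
  ∂aeh = eh − ah + ae.
This gives a 27×18 integer matrix of rank 18; reducing to Smith normal form yields diagonal entries (1,1,1,1,1,1,1,1,1,1,1,1,1,1,1,1,1,2).

Reading off H_k = ker ∂_k / im ∂_{k+1}:

  H_0: rank C_0 − rank ∂_1 = 9 − 8 = 1, and the invariant factors of ∂_1 are all 1, so H_0 = Z.

H_0 ≅ Z.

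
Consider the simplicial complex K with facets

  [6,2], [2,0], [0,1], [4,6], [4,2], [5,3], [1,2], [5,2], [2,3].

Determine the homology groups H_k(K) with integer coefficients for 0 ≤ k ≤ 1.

H_0 ≅ Z,  H_1 ≅ Z^3.

Take the total order 0 < 1 < 2 < 3 < 4 < 5 < 6 on the vertex set. Then K (dimension 1) consists of the simplices:

  0-simplices (7): [0], [1], [2], [3], [4], [5], [6]
  1-simplices (9): [0,1], [0,2], [1,2], [2,3], [2,4], [2,5], [2,6], [3,5], [4,6]

giving chain groups C_0 ≅ Z^7, C_1 ≅ Z^9.

Boundary ∂_1: C_1 → C_0 is given by ∂[p,q] = [q] − [p]. For instance
  ∂[0,2] = [2] − [0].
The 7×9 boundary matrix has rank 6 and Smith normal form diag(1,1,1,1,1,1).

Computing H_k = (kernel of ∂_k) / (image of ∂_{k+1}):

  H_0: rank C_0 − rank ∂_1 = 7 − 6 = 1, and the invariant factors of ∂_1 are all 1, so H_0 = Z.
  H_1: rank ker ∂_1 − rank ∂_2 = (9 − 6) − 0 = 3, and there is no ∂_2, so H_1 = Z^3.

(K is a triangulation of a wedge of 3 circles.)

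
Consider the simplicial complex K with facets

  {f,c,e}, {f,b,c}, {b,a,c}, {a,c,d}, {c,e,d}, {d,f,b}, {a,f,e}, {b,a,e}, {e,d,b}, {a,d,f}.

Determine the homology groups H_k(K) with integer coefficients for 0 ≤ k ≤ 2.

H_0 = Z,  H_1 = Z/2Z,  H_2 = 0.

Fix the vertex order a < b < c < d < e < f and write every simplex with vertices in increasing order. Then dim K = 2 and the simplices of K are:

  0-simplices (6): a, b, c, d, e, f
  1-simplices (15): ab, ac, ad, ae, af, bc, bd, be, bf, cd, ce, cf, de, df, ef
  2-simplices (10): abc, abe, acd, adf, aef, bcf, bde, bdf, cde, cef

so the chain groups are C_0 ≅ Z^6, C_1 ≅ Z^15, C_2 ≅ Z^10.

∂_1: C_1 → C_0 maps an edge to its endpoints' difference, ∂[p,q] = q − p. For instance
  ∂bc = c − b.
As a 6×15 matrix over Z this has rank 5, with invariant factors (1,1,1,1,1).

The boundary map ∂_2: C_2 → C_1 maps a triangle to the signed sum of its edges. For instance
  ∂adf = df − af + ad,
  ∂bcf = cf − bf + bc.
The 15×10 boundary matrix has rank 10 and Smith normal form diag(1,1,1,1,1,1,1,1,1,2).

From H_k ≅ ker(∂_k) / im(∂_{k+1}) we obtain:

  H_0: rank C_0 − rank ∂_1 = 6 − 5 = 1, and the invariant factors of ∂_1 are all 1, so H_0 ≅ Z.
  H_1: rank ker ∂_1 − rank ∂_2 = (15 − 5) − 10 = 0, and ∂_2 has invariant factor 2 > 1, so H_1 ≅ Z/2Z.
  H_2: rank ker ∂_2 − rank ∂_3 = (10 − 10) − 0 = 0, and there is no ∂_3, so H_2 ≅ 0.

As a check, the Euler characteristic is 6 − 15 + 10 = 1, which agrees with 1 − 0 + 0 = 1.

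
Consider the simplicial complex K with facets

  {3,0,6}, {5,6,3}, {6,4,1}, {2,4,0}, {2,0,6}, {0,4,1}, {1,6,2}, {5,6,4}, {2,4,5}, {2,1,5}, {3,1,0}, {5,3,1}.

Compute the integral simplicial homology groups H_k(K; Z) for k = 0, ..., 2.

We work with the vertex ordering 0 < 1 < 2 < 3 < 4 < 5 < 6. The simplices of K, each written with vertices in increasing order, are:

  0-simplices (7): [0], [1], [2], [3], [4], [5], [6]
  1-simplices (18): [0,1], [0,2], [0,3], [0,4], [0,6], [1,2], [1,3], [1,4], [1,5], [1,6], [2,4], [2,5], [2,6], [3,5], [3,6], [4,5], [4,6], [5,6]
  2-simplices (12): [0,1,3], [0,1,4], [0,2,4], [0,2,6], [0,3,6], [1,2,5], [1,2,6], [1,3,5], [1,4,6], [2,4,5], [3,5,6], [4,5,6]

so the chain groups are C_0 ≅ Z^7, C_1 ≅ Z^18, C_2 ≅ Z^12.

∂_1: C_1 → C_0 is given by ∂[p,q] = [q] − [p]. For instance
  ∂[1,4] = [4] − [1].
The 7×18 boundary matrix has rank 6 and Smith normal form diag(1,1,1,1,1,1).

∂_2: C_2 → C_1 maps a triangle to the signed sum of its edges. For instance
  ∂[1,2,5] = [2,5] − [1,5] + [1,2],
  ∂[1,3,5] = [3,5] − [1,5] + [1,3].
As a 18×12 matrix over Z this has rank 12, with invariant factors (1,1,1,1,1,1,1,1,1,1,1,2).

Reading off H_k = ker ∂_k / im ∂_{k+1}:

  H_0: rank C_0 − rank ∂_1 = 7 − 6 = 1, and the invariant factors of ∂_1 are all 1, so H_0 ≅ Z.
  H_1: rank ker ∂_1 − rank ∂_2 = (18 − 6) − 12 = 0, and ∂_2 has invariant factor 2 > 1, so H_1 ≅ Z/2Z.
  H_2: rank ker ∂_2 − rank ∂_3 = (12 − 12) − 0 = 0, and there is no ∂_3, so H_2 ≅ 0.

As a check, the Euler characteristic is 7 − 18 + 12 = 1, which agrees with 1 − 0 + 0 = 1.
(K is a triangulation of the real projective plane RP^2.)

H_0 ≅ Z,  H_1 ≅ Z/2Z,  H_2 = 0.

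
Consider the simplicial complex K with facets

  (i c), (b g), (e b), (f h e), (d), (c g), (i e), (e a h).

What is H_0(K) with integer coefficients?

H_0 = Z^2.

K has 9 vertices, 10 edges, 2 triangles.
rank ∂_0 = 0, rank ∂_1 = 7 ⇒ b_0 = 9 − 0 − 7 = 2; all invariant factors of ∂_1 are 1 so no torsion. So H_0 = Z^2.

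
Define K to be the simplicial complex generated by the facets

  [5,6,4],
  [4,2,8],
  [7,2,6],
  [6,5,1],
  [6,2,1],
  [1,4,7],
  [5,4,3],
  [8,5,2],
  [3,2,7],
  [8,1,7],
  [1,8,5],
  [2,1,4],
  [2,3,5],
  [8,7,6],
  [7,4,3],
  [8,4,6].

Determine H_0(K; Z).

H_0 = Z.

Take the total order 1 < 2 < 3 < 4 < 5 < 6 < 7 < 8 on the vertex set. Then K (dimension 2) consists of the simplices:

  0-simplices (8): [1], [2], [3], [4], [5], [6], [7], [8]
  1-simplices (24): (24 of them)
  2-simplices (16): [1,2,4], [1,2,6], [1,4,7], [1,5,6], [1,5,8], [1,7,8], [2,3,5], [2,3,7], [2,4,8], [2,5,8], [2,6,7], [3,4,5], [3,4,7], [4,5,6], [4,6,8], [6,7,8]

Hence C_0 ≅ Z^8, C_1 ≅ Z^24, C_2 ≅ Z^16.

Boundary ∂_1: C_1 → C_0 is given by ∂[p,q] = [q] − [p].
The resulting 8×24 matrix has rank 7, and its Smith normal form has invariant factors (1,1,1,1,1,1,1).

∂_2: C_2 → C_1 maps a triangle to the signed sum of its edges. For instance
  ∂[1,5,6] = [5,6] − [1,6] + [1,5],
  ∂[2,3,5] = [3,5] − [2,5] + [2,3].
The 24×16 boundary matrix has rank 15 and Smith normal form diag(1,1,1,1,1,1,1,1,1,1,1,1,1,1,1).

From H_k ≅ ker(∂_k) / im(∂_{k+1}) we obtain:

  H_0: rank C_0 − rank ∂_1 = 8 − 7 = 1, and the invariant factors of ∂_1 are all 1, so H_0 ≅ Z.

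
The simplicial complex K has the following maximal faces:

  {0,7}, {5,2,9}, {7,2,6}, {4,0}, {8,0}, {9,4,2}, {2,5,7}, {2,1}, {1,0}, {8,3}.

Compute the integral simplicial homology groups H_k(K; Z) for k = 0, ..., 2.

We work with the vertex ordering 0 < 1 < 2 < 3 < 4 < 5 < 6 < 7 < 8 < 9. The simplices of K, each written with vertices in increasing order, are:

  0-simplices (10): [0], [1], [2], [3], [4], [5], [6], [7], [8], [9]
  1-simplices (15): [0,1], [0,4], [0,7], [0,8], [1,2], [2,4], [2,5], [2,6], [2,7], [2,9], [3,8], [4,9], [5,7], [5,9], [6,7]
  2-simplices (4): [2,4,9], [2,5,7], [2,5,9], [2,6,7]

Hence C_0 ≅ Z^10, C_1 ≅ Z^15, C_2 ≅ Z^4.

The boundary map ∂_1: C_1 → C_0 sends each edge [p,q] (with p < q) to q − p. For instance
  ∂[2,4] = [4] − [2].
As a 10×15 matrix over Z this has rank 9, with invariant factors (1,1,1,1,1,1,1,1,1).

∂_2: C_2 → C_1 sends each 2-simplex [p,q,r] to [q,r] − [p,r] + [p,q]. For instance
  ∂[2,6,7] = [6,7] − [2,7] + [2,6],
  ∂[2,5,7] = [5,7] − [2,7] + [2,5].
The 15×4 boundary matrix has rank 4 and Smith normal form diag(1,1,1,1).

From H_k ≅ ker(∂_k) / im(∂_{k+1}) we obtain:

  H_0: rank C_0 − rank ∂_1 = 10 − 9 = 1, and the invariant factors of ∂_1 are all 1, so H_0 = Z.
  H_1: rank ker ∂_1 − rank ∂_2 = (15 − 9) − 4 = 2, and the invariant factors of ∂_2 are all 1, so H_1 = Z^2.
  H_2: rank ker ∂_2 − rank ∂_3 = (4 − 4) − 0 = 0, and there is no ∂_3, so H_2 = 0.

H_0 ≅ Z,  H_1 ≅ Z^2,  H_2 = 0.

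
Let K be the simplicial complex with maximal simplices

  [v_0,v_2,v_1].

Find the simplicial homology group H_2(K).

K has 3 vertices, 3 edges, 1 triangle.
rank ∂_2 = 1, rank ∂_3 = 0 ⇒ b_2 = 1 − 1 − 0 = 0. So H_2 = 0.

H_2 ≅ 0.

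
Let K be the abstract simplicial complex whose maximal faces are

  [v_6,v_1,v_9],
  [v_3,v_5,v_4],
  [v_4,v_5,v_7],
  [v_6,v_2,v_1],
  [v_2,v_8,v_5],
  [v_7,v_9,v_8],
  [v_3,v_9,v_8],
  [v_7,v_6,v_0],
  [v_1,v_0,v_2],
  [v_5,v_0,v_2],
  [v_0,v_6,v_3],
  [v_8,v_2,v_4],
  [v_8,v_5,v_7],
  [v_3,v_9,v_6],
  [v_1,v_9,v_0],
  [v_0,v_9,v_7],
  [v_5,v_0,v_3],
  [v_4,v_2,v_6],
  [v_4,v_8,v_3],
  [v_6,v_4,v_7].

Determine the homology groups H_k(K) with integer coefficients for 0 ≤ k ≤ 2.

H_0 ≅ Z,  H_1 ≅ Z ⊕ Z/2Z,  H_2 = 0.

Take the total order v_0 < v_1 < v_2 < v_3 < v_4 < v_5 < v_6 < v_7 < v_8 < v_9 on the vertex set. Then K (dimension 2) consists of the simplices:

  0-simplices (10): [v_0], [v_1], [v_2], [v_3], [v_4], [v_5], [v_6], [v_7], [v_8], [v_9]
  1-simplices (30): (30 of them)
  2-simplices (20): (20 of them)

giving chain groups C_0 ≅ Z^10, C_1 ≅ Z^30, C_2 ≅ Z^20.

Boundary ∂_1: C_1 → C_0 maps an edge to its endpoints' difference, ∂[p,q] = q − p. For instance
  ∂[v_3,v_5] = [v_5] − [v_3].
The resulting 10×30 matrix has rank 9, and its Smith normal form has invariant factors (1,1,1,1,1,1,1,1,1).

The boundary map ∂_2: C_2 → C_1 maps a triangle to the signed sum of its edges. For instance
  ∂[v_0,v_2,v_5] = [v_2,v_5] − [v_0,v_5] + [v_0,v_2],
  ∂[v_3,v_4,v_8] = [v_4,v_8] − [v_3,v_8] + [v_3,v_4].
The resulting 30×20 matrix has rank 20, and its Smith normal form has invariant factors (1,1,1,1,1,1,1,1,1,1,1,1,1,1,1,1,1,1,1,2).

Reading off H_k = ker ∂_k / im ∂_{k+1}:

  H_0: rank C_0 − rank ∂_1 = 10 − 9 = 1, and the invariant factors of ∂_1 are all 1, so H_0 ≅ Z.
  H_1: rank ker ∂_1 − rank ∂_2 = (30 − 9) − 20 = 1, and ∂_2 has invariant factor 2 > 1, so H_1 ≅ Z ⊕ Z/2Z.
  H_2: rank ker ∂_2 − rank ∂_3 = (20 − 20) − 0 = 0, and there is no ∂_3, so H_2 ≅ 0.

(K is a triangulation of the Klein bottle.)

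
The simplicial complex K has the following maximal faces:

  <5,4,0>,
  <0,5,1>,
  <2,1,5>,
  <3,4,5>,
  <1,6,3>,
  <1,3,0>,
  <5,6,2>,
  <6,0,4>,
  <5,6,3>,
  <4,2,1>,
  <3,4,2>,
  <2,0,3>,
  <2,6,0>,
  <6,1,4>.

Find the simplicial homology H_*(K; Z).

Order the vertices as 0 < 1 < 2 < 3 < 4 < 5 < 6. Listing each simplex with vertices in this order, K has dimension 2 with simplices:

  0-simplices (7): [0], [1], [2], [3], [4], [5], [6]
  1-simplices (21): [0,1], [0,2], [0,3], [0,4], [0,5], [0,6], [1,2], [1,3], [1,4], [1,5], [1,6], [2,3], [2,4], [2,5], [2,6], [3,4], [3,5], [3,6], [4,5], [4,6], [5,6]
  2-simplices (14): [0,1,3], [0,1,5], [0,2,3], [0,2,6], [0,4,5], [0,4,6], [1,2,4], [1,2,5], [1,3,6], [1,4,6], [2,3,4], [2,5,6], [3,4,5], [3,5,6]

giving chain groups C_0 ≅ Z^7, C_1 ≅ Z^21, C_2 ≅ Z^14.

∂_1: C_1 → C_0 sends each edge [p,q] (with p < q) to q − p.
The 7×21 boundary matrix has rank 6 and Smith normal form diag(1,1,1,1,1,1).

∂_2: C_2 → C_1 maps a triangle to the signed sum of its edges. For instance
  ∂[0,1,3] = [1,3] − [0,3] + [0,1],
  ∂[2,5,6] = [5,6] − [2,6] + [2,5].
This gives a 21×14 integer matrix of rank 13; reducing to Smith normal form yields diagonal entries (1,1,1,1,1,1,1,1,1,1,1,1,1).

Now H_k = ker ∂_k / im ∂_{k+1}, so:

  H_0: rank C_0 − rank ∂_1 = 7 − 6 = 1, and the invariant factors of ∂_1 are all 1, so H_0 = Z.
  H_1: rank ker ∂_1 − rank ∂_2 = (21 − 6) − 13 = 2, and the invariant factors of ∂_2 are all 1, so H_1 = Z^2.
  H_2: rank ker ∂_2 − rank ∂_3 = (14 − 13) − 0 = 1, and there is no ∂_3, so H_2 = Z.

As a check, the Euler characteristic is 7 − 21 + 14 = 0, which agrees with 1 − 2 + 1 = 0.

H_0 ≅ Z,  H_1 ≅ Z^2,  H_2 ≅ Z.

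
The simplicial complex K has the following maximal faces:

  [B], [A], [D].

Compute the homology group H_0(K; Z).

H_0 = Z^3.

Fix the vertex order A < B < D and write every simplex with vertices in increasing order. Then dim K = 0 and the simplices of K are:

  0-simplices (3): A, B, D

giving chain groups C_0 ≅ Z^3.

From H_k ≅ ker(∂_k) / im(∂_{k+1}) we obtain:

  H_0: rank C_0 − rank ∂_1 = 3 − 0 = 3, and there is no ∂_1, so H_0 ≅ Z^3.

(K is a triangulation of a set of 3 points.)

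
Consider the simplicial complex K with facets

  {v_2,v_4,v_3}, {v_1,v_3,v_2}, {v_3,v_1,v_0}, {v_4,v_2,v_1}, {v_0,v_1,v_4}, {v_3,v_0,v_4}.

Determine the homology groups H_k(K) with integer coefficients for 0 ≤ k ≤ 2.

We work with the vertex ordering v_0 < v_1 < v_2 < v_3 < v_4. The simplices of K, each written with vertices in increasing order, are:

  0-simplices (5): [v_0], [v_1], [v_2], [v_3], [v_4]
  1-simplices (9): [v_0,v_1], [v_0,v_3], [v_0,v_4], [v_1,v_2], [v_1,v_3], [v_1,v_4], [v_2,v_3], [v_2,v_4], [v_3,v_4]
  2-simplices (6): [v_0,v_1,v_3], [v_0,v_1,v_4], [v_0,v_3,v_4], [v_1,v_2,v_3], [v_1,v_2,v_4], [v_2,v_3,v_4]

giving chain groups C_0 ≅ Z^5, C_1 ≅ Z^9, C_2 ≅ Z^6.

∂_1: C_1 → C_0 is given by ∂[p,q] = [q] − [p]. For instance
  ∂[v_0,v_3] = [v_3] − [v_0].
As a 5×9 matrix over Z this has rank 4, with invariant factors (1,1,1,1).

The boundary map ∂_2: C_2 → C_1 maps a triangle to the signed sum of its edges. For instance
  ∂[v_1,v_2,v_4] = [v_2,v_4] − [v_1,v_4] + [v_1,v_2],
  ∂[v_1,v_2,v_3] = [v_2,v_3] − [v_1,v_3] + [v_1,v_2].
The 9×6 boundary matrix has rank 5 and Smith normal form diag(1,1,1,1,1).

Reading off H_k = ker ∂_k / im ∂_{k+1}:

  H_0: rank C_0 − rank ∂_1 = 5 − 4 = 1, and the invariant factors of ∂_1 are all 1, so H_0 ≅ Z.
  H_1: rank ker ∂_1 − rank ∂_2 = (9 − 4) − 5 = 0, and the invariant factors of ∂_2 are all 1, so H_1 ≅ 0.
  H_2: rank ker ∂_2 − rank ∂_3 = (6 − 5) − 0 = 1, and there is no ∂_3, so H_2 ≅ Z.

H_0 ≅ Z,  H_1 = 0,  H_2 ≅ Z.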